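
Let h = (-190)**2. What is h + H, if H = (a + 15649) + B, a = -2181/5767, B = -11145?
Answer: 234161087/5767 ≈ 40604.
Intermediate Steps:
a = -2181/5767 (a = -2181*1/5767 = -2181/5767 ≈ -0.37819)
h = 36100
H = 25972387/5767 (H = (-2181/5767 + 15649) - 11145 = 90245602/5767 - 11145 = 25972387/5767 ≈ 4503.6)
h + H = 36100 + 25972387/5767 = 234161087/5767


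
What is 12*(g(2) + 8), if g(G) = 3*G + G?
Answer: 192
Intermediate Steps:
g(G) = 4*G
12*(g(2) + 8) = 12*(4*2 + 8) = 12*(8 + 8) = 12*16 = 192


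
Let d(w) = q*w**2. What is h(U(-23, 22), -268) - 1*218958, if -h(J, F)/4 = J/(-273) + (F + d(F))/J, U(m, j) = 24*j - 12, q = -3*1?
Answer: -2550626870/11739 ≈ -2.1728e+5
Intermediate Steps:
q = -3
d(w) = -3*w**2
U(m, j) = -12 + 24*j
h(J, F) = 4*J/273 - 4*(F - 3*F**2)/J (h(J, F) = -4*(J/(-273) + (F - 3*F**2)/J) = -4*(J*(-1/273) + (F - 3*F**2)/J) = -4*(-J/273 + (F - 3*F**2)/J) = 4*J/273 - 4*(F - 3*F**2)/J)
h(U(-23, 22), -268) - 1*218958 = 4*((-12 + 24*22)**2 - 273*(-268) + 819*(-268)**2)/(273*(-12 + 24*22)) - 1*218958 = 4*((-12 + 528)**2 + 73164 + 819*71824)/(273*(-12 + 528)) - 218958 = (4/273)*(516**2 + 73164 + 58823856)/516 - 218958 = (4/273)*(1/516)*(266256 + 73164 + 58823856) - 218958 = (4/273)*(1/516)*59163276 - 218958 = 19721092/11739 - 218958 = -2550626870/11739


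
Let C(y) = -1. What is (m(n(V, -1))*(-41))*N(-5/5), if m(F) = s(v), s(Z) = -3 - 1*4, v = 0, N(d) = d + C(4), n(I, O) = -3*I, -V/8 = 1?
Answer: -574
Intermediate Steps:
V = -8 (V = -8*1 = -8)
N(d) = -1 + d (N(d) = d - 1 = -1 + d)
s(Z) = -7 (s(Z) = -3 - 4 = -7)
m(F) = -7
(m(n(V, -1))*(-41))*N(-5/5) = (-7*(-41))*(-1 - 5/5) = 287*(-1 - 5*⅕) = 287*(-1 - 1) = 287*(-2) = -574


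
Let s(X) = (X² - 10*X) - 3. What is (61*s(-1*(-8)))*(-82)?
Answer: 95038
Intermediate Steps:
s(X) = -3 + X² - 10*X
(61*s(-1*(-8)))*(-82) = (61*(-3 + (-1*(-8))² - (-10)*(-8)))*(-82) = (61*(-3 + 8² - 10*8))*(-82) = (61*(-3 + 64 - 80))*(-82) = (61*(-19))*(-82) = -1159*(-82) = 95038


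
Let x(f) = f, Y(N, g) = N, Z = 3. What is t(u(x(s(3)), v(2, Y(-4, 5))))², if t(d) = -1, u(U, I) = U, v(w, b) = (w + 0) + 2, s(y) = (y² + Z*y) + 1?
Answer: 1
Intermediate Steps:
s(y) = 1 + y² + 3*y (s(y) = (y² + 3*y) + 1 = 1 + y² + 3*y)
v(w, b) = 2 + w (v(w, b) = w + 2 = 2 + w)
t(u(x(s(3)), v(2, Y(-4, 5))))² = (-1)² = 1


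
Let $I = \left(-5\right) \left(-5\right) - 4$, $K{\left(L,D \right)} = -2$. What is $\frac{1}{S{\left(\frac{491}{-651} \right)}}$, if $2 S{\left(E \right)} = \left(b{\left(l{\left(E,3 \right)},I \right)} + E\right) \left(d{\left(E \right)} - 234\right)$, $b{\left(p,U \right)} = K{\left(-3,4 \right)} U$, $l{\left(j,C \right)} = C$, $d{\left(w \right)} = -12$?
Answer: $\frac{217}{1141153} \approx 0.00019016$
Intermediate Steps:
$I = 21$ ($I = 25 - 4 = 21$)
$b{\left(p,U \right)} = - 2 U$
$S{\left(E \right)} = 5166 - 123 E$ ($S{\left(E \right)} = \frac{\left(\left(-2\right) 21 + E\right) \left(-12 - 234\right)}{2} = \frac{\left(-42 + E\right) \left(-246\right)}{2} = \frac{10332 - 246 E}{2} = 5166 - 123 E$)
$\frac{1}{S{\left(\frac{491}{-651} \right)}} = \frac{1}{5166 - 123 \frac{491}{-651}} = \frac{1}{5166 - 123 \cdot 491 \left(- \frac{1}{651}\right)} = \frac{1}{5166 - - \frac{20131}{217}} = \frac{1}{5166 + \frac{20131}{217}} = \frac{1}{\frac{1141153}{217}} = \frac{217}{1141153}$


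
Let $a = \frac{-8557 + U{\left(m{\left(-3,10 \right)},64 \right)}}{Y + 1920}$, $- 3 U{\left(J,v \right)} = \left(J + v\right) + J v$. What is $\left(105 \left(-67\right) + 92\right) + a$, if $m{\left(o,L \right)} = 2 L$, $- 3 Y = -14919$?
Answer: $- \frac{143601332}{20679} \approx -6944.3$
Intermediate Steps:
$Y = 4973$ ($Y = \left(- \frac{1}{3}\right) \left(-14919\right) = 4973$)
$U{\left(J,v \right)} = - \frac{J}{3} - \frac{v}{3} - \frac{J v}{3}$ ($U{\left(J,v \right)} = - \frac{\left(J + v\right) + J v}{3} = - \frac{J + v + J v}{3} = - \frac{J}{3} - \frac{v}{3} - \frac{J v}{3}$)
$a = - \frac{27035}{20679}$ ($a = \frac{-8557 - \left(\frac{64}{3} + \frac{1}{3} \cdot 2 \cdot 10 + \frac{1}{3} \cdot 2 \cdot 10 \cdot 64\right)}{4973 + 1920} = \frac{-8557 - \left(28 + \frac{1280}{3}\right)}{6893} = \left(-8557 - \frac{1364}{3}\right) \frac{1}{6893} = \left(- \frac{27035}{3}\right) \frac{1}{6893} = - \frac{27035}{20679} \approx -1.3074$)
$\left(105 \left(-67\right) + 92\right) + a = \left(105 \left(-67\right) + 92\right) - \frac{27035}{20679} = \left(-7035 + 92\right) - \frac{27035}{20679} = -6943 - \frac{27035}{20679} = - \frac{143601332}{20679}$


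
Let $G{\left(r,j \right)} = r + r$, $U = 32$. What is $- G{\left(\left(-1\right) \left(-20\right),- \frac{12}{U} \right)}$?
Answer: $-40$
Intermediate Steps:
$G{\left(r,j \right)} = 2 r$
$- G{\left(\left(-1\right) \left(-20\right),- \frac{12}{U} \right)} = - 2 \left(\left(-1\right) \left(-20\right)\right) = - 2 \cdot 20 = \left(-1\right) 40 = -40$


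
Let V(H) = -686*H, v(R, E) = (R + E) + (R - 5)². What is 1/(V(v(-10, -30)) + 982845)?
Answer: 1/855935 ≈ 1.1683e-6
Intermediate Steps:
v(R, E) = E + R + (-5 + R)² (v(R, E) = (E + R) + (-5 + R)² = E + R + (-5 + R)²)
1/(V(v(-10, -30)) + 982845) = 1/(-686*(-30 - 10 + (-5 - 10)²) + 982845) = 1/(-686*(-30 - 10 + (-15)²) + 982845) = 1/(-686*(-30 - 10 + 225) + 982845) = 1/(-686*185 + 982845) = 1/(-126910 + 982845) = 1/855935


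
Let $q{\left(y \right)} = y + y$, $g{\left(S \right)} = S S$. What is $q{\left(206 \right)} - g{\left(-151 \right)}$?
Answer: $-22389$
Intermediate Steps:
$g{\left(S \right)} = S^{2}$
$q{\left(y \right)} = 2 y$
$q{\left(206 \right)} - g{\left(-151 \right)} = 2 \cdot 206 - \left(-151\right)^{2} = 412 - 22801 = -22389$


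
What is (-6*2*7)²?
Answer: 7056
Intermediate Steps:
(-6*2*7)² = (-12*7)² = (-84)² = 7056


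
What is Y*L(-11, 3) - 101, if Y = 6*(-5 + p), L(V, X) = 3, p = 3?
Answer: -137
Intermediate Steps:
Y = -12 (Y = 6*(-5 + 3) = 6*(-2) = -12)
Y*L(-11, 3) - 101 = -12*3 - 101 = -36 - 101 = -137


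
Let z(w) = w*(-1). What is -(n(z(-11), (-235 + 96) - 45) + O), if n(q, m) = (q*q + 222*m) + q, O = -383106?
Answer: 423822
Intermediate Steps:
z(w) = -w
n(q, m) = q + q² + 222*m (n(q, m) = (q² + 222*m) + q = q + q² + 222*m)
-(n(z(-11), (-235 + 96) - 45) + O) = -((-1*(-11) + (-1*(-11))² + 222*((-235 + 96) - 45)) - 383106) = -((11 + 11² + 222*(-139 - 45)) - 383106) = -((11 + 121 + 222*(-184)) - 383106) = -((11 + 121 - 40848) - 383106) = -(-40716 - 383106) = -1*(-423822) = 423822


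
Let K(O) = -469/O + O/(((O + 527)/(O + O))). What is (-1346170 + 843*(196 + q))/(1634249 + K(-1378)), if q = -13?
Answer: -1397716080878/1911214923637 ≈ -0.73132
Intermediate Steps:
K(O) = -469/O + 2*O²/(527 + O) (K(O) = -469/O + O/(((527 + O)/((2*O)))) = -469/O + O/(((527 + O)*(1/(2*O)))) = -469/O + O/(((527 + O)/(2*O))) = -469/O + O*(2*O/(527 + O)) = -469/O + 2*O²/(527 + O))
(-1346170 + 843*(196 + q))/(1634249 + K(-1378)) = (-1346170 + 843*(196 - 13))/(1634249 + (-247163 - 469*(-1378) + 2*(-1378)³)/((-1378)*(527 - 1378))) = (-1346170 + 843*183)/(1634249 - 1/1378*(-247163 + 646282 + 2*(-2616662152))/(-851)) = (-1346170 + 154269)/(1634249 - 1/1378*(-1/851)*(-247163 + 646282 - 5233324304)) = -1191901/(1634249 - 1/1378*(-1/851)*(-5232925185)) = -1191901/(1634249 - 5232925185/1172678) = -1191901/1911214923637/1172678 = -1191901*1172678/1911214923637 = -1397716080878/1911214923637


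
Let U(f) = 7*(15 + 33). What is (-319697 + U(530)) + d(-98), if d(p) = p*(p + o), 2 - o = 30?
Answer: -307013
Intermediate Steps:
o = -28 (o = 2 - 1*30 = 2 - 30 = -28)
d(p) = p*(-28 + p) (d(p) = p*(p - 28) = p*(-28 + p))
U(f) = 336 (U(f) = 7*48 = 336)
(-319697 + U(530)) + d(-98) = (-319697 + 336) - 98*(-28 - 98) = -319361 - 98*(-126) = -319361 + 12348 = -307013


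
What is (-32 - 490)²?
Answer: 272484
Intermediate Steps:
(-32 - 490)² = (-522)² = 272484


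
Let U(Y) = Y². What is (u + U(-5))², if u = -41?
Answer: 256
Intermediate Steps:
(u + U(-5))² = (-41 + (-5)²)² = (-41 + 25)² = (-16)² = 256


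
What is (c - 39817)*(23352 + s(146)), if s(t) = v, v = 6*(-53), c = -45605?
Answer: -1967610348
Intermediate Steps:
v = -318
s(t) = -318
(c - 39817)*(23352 + s(146)) = (-45605 - 39817)*(23352 - 318) = -85422*23034 = -1967610348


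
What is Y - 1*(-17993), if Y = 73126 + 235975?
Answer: 327094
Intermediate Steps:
Y = 309101
Y - 1*(-17993) = 309101 - 1*(-17993) = 309101 + 17993 = 327094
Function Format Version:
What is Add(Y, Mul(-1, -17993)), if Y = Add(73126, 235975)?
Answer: 327094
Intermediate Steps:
Y = 309101
Add(Y, Mul(-1, -17993)) = Add(309101, Mul(-1, -17993)) = Add(309101, 17993) = 327094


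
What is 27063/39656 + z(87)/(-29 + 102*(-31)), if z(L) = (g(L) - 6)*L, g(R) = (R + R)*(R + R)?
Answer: -104347321407/126542296 ≈ -824.60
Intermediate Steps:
g(R) = 4*R**2 (g(R) = (2*R)*(2*R) = 4*R**2)
z(L) = L*(-6 + 4*L**2) (z(L) = (4*L**2 - 6)*L = (-6 + 4*L**2)*L = L*(-6 + 4*L**2))
27063/39656 + z(87)/(-29 + 102*(-31)) = 27063/39656 + (-6*87 + 4*87**3)/(-29 + 102*(-31)) = 27063*(1/39656) + (-522 + 4*658503)/(-29 - 3162) = 27063/39656 + (-522 + 2634012)/(-3191) = 27063/39656 + 2633490*(-1/3191) = 27063/39656 - 2633490/3191 = -104347321407/126542296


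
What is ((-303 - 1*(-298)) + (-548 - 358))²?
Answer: 829921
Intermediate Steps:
((-303 - 1*(-298)) + (-548 - 358))² = ((-303 + 298) - 906)² = (-5 - 906)² = (-911)² = 829921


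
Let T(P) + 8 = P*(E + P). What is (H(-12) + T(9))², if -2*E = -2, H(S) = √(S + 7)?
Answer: (82 + I*√5)² ≈ 6719.0 + 366.72*I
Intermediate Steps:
H(S) = √(7 + S)
E = 1 (E = -½*(-2) = 1)
T(P) = -8 + P*(1 + P)
(H(-12) + T(9))² = (√(7 - 12) + (-8 + 9 + 9²))² = (√(-5) + (-8 + 9 + 81))² = (I*√5 + 82)² = (82 + I*√5)²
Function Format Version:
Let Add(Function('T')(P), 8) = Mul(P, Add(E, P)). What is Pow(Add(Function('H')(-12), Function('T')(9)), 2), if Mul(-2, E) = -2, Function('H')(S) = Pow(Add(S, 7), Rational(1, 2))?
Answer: Pow(Add(82, Mul(I, Pow(5, Rational(1, 2)))), 2) ≈ Add(6719.0, Mul(366.72, I))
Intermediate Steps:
Function('H')(S) = Pow(Add(7, S), Rational(1, 2))
E = 1 (E = Mul(Rational(-1, 2), -2) = 1)
Function('T')(P) = Add(-8, Mul(P, Add(1, P)))
Pow(Add(Function('H')(-12), Function('T')(9)), 2) = Pow(Add(Pow(Add(7, -12), Rational(1, 2)), Add(-8, 9, Pow(9, 2))), 2) = Pow(Add(Pow(-5, Rational(1, 2)), Add(-8, 9, 81)), 2) = Pow(Add(Mul(I, Pow(5, Rational(1, 2))), 82), 2) = Pow(Add(82, Mul(I, Pow(5, Rational(1, 2)))), 2)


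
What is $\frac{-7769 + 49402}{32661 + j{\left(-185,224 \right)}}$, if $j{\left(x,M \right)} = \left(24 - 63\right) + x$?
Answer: $\frac{41633}{32437} \approx 1.2835$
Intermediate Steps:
$j{\left(x,M \right)} = -39 + x$
$\frac{-7769 + 49402}{32661 + j{\left(-185,224 \right)}} = \frac{-7769 + 49402}{32661 - 224} = \frac{41633}{32661 - 224} = \frac{41633}{32437}$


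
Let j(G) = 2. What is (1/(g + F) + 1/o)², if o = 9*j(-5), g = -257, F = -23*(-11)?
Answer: 49/1296 ≈ 0.037809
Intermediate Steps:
F = 253
o = 18 (o = 9*2 = 18)
(1/(g + F) + 1/o)² = (1/(-257 + 253) + 1/18)² = (1/(-4) + 1/18)² = (-¼ + 1/18)² = (-7/36)² = 49/1296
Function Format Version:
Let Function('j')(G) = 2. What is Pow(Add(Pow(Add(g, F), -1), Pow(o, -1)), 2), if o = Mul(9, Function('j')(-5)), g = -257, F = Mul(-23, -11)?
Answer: Rational(49, 1296) ≈ 0.037809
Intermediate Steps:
F = 253
o = 18 (o = Mul(9, 2) = 18)
Pow(Add(Pow(Add(g, F), -1), Pow(o, -1)), 2) = Pow(Add(Pow(Add(-257, 253), -1), Pow(18, -1)), 2) = Pow(Add(Pow(-4, -1), Rational(1, 18)), 2) = Pow(Add(Rational(-1, 4), Rational(1, 18)), 2) = Pow(Rational(-7, 36), 2) = Rational(49, 1296)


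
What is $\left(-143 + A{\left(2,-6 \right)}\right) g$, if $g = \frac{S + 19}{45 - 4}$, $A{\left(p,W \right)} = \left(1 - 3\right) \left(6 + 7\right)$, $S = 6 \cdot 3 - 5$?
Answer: $- \frac{5408}{41} \approx -131.9$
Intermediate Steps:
$S = 13$ ($S = 18 - 5 = 13$)
$A{\left(p,W \right)} = -26$ ($A{\left(p,W \right)} = \left(-2\right) 13 = -26$)
$g = \frac{32}{41}$ ($g = \frac{13 + 19}{45 - 4} = \frac{32}{41} \approx 0.78049$)
$\left(-143 + A{\left(2,-6 \right)}\right) g = \left(-143 - 26\right) \frac{32}{41} = \left(-169\right) \frac{32}{41} = - \frac{5408}{41}$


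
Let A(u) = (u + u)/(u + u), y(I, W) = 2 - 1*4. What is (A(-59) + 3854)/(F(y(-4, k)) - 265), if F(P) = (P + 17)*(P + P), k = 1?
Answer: -771/65 ≈ -11.862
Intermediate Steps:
y(I, W) = -2 (y(I, W) = 2 - 4 = -2)
F(P) = 2*P*(17 + P) (F(P) = (17 + P)*(2*P) = 2*P*(17 + P))
A(u) = 1 (A(u) = (2*u)/((2*u)) = (2*u)*(1/(2*u)) = 1)
(A(-59) + 3854)/(F(y(-4, k)) - 265) = (1 + 3854)/(2*(-2)*(17 - 2) - 265) = 3855/(2*(-2)*15 - 265) = 3855/(-60 - 265) = 3855/(-325) = 3855*(-1/325) = -771/65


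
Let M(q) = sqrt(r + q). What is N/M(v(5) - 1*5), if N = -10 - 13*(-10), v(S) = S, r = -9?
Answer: -40*I ≈ -40.0*I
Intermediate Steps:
N = 120 (N = -10 + 130 = 120)
M(q) = sqrt(-9 + q)
N/M(v(5) - 1*5) = 120/(sqrt(-9 + (5 - 1*5))) = 120/(sqrt(-9 + (5 - 5))) = 120/(sqrt(-9 + 0)) = 120/(sqrt(-9)) = 120/((3*I)) = 120*(-I/3) = -40*I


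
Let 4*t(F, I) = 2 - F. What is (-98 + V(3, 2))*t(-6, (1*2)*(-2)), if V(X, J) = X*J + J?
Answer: -180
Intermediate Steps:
t(F, I) = ½ - F/4 (t(F, I) = (2 - F)/4 = ½ - F/4)
V(X, J) = J + J*X (V(X, J) = J*X + J = J + J*X)
(-98 + V(3, 2))*t(-6, (1*2)*(-2)) = (-98 + 2*(1 + 3))*(½ - ¼*(-6)) = (-98 + 2*4)*(½ + 3/2) = (-98 + 8)*2 = -90*2 = -180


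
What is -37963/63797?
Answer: -37963/63797 ≈ -0.59506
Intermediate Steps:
-37963/63797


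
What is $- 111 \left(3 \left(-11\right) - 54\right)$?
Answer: $9657$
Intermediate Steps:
$- 111 \left(3 \left(-11\right) - 54\right) = - 111 \left(-33 - 54\right) = \left(-111\right) \left(-87\right) = 9657$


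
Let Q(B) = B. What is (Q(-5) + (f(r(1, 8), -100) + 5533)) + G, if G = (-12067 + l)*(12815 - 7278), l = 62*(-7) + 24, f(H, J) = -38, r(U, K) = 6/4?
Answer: -69079659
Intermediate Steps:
r(U, K) = 3/2 (r(U, K) = 6*(¼) = 3/2)
l = -410 (l = -434 + 24 = -410)
G = -69085149 (G = (-12067 - 410)*(12815 - 7278) = -12477*5537 = -69085149)
(Q(-5) + (f(r(1, 8), -100) + 5533)) + G = (-5 + (-38 + 5533)) - 69085149 = (-5 + 5495) - 69085149 = 5490 - 69085149 = -69079659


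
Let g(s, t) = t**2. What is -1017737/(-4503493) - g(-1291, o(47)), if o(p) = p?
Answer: -9947198300/4503493 ≈ -2208.8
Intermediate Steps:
-1017737/(-4503493) - g(-1291, o(47)) = -1017737/(-4503493) - 1*47**2 = -1017737*(-1/4503493) - 1*2209 = 1017737/4503493 - 2209 = -9947198300/4503493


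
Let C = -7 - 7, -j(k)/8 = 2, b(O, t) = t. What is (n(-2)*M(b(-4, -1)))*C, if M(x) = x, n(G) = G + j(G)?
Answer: -252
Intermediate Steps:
j(k) = -16 (j(k) = -8*2 = -16)
n(G) = -16 + G (n(G) = G - 16 = -16 + G)
C = -14
(n(-2)*M(b(-4, -1)))*C = ((-16 - 2)*(-1))*(-14) = -18*(-1)*(-14) = 18*(-14) = -252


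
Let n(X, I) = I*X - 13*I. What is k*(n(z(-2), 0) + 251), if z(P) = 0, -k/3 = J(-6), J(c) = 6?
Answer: -4518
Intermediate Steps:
k = -18 (k = -3*6 = -18)
n(X, I) = -13*I + I*X
k*(n(z(-2), 0) + 251) = -18*(0*(-13 + 0) + 251) = -18*(0*(-13) + 251) = -18*(0 + 251) = -18*251 = -4518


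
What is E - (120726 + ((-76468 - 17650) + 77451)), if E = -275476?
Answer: -379535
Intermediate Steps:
E - (120726 + ((-76468 - 17650) + 77451)) = -275476 - (120726 + ((-76468 - 17650) + 77451)) = -275476 - (120726 + (-94118 + 77451)) = -275476 - (120726 - 16667) = -275476 - 1*104059 = -275476 - 104059 = -379535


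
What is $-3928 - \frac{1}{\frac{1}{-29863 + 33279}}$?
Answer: $-7344$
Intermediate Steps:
$-3928 - \frac{1}{\frac{1}{-29863 + 33279}} = -3928 - \frac{1}{\frac{1}{3416}} = -3928 - 3416 = -7344$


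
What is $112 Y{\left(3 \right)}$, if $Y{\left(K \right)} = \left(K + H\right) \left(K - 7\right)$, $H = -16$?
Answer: $5824$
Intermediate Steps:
$Y{\left(K \right)} = \left(-16 + K\right) \left(-7 + K\right)$ ($Y{\left(K \right)} = \left(K - 16\right) \left(K - 7\right) = \left(-16 + K\right) \left(-7 + K\right)$)
$112 Y{\left(3 \right)} = 112 \left(112 + 3^{2} - 69\right) = 112 \left(112 + 9 - 69\right) = 112 \cdot 52 = 5824$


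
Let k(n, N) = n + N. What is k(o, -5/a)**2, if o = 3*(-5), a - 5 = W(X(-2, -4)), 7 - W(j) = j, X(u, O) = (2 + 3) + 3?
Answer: 4225/16 ≈ 264.06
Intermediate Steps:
X(u, O) = 8 (X(u, O) = 5 + 3 = 8)
W(j) = 7 - j
a = 4 (a = 5 + (7 - 1*8) = 5 + (7 - 8) = 5 - 1 = 4)
o = -15
k(n, N) = N + n
k(o, -5/a)**2 = (-5/4 - 15)**2 = (-65/4)**2 = 4225/16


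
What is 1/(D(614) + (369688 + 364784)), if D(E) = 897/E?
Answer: 614/450966705 ≈ 1.3615e-6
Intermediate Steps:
1/(D(614) + (369688 + 364784)) = 1/(897/614 + (369688 + 364784)) = 1/(897*(1/614) + 734472) = 1/(897/614 + 734472) = 1/(450966705/614) = 614/450966705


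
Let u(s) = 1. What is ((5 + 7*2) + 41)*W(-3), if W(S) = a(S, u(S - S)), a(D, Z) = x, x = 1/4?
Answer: 15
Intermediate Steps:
x = ¼ (x = 1*(¼) = ¼ ≈ 0.25000)
a(D, Z) = ¼
W(S) = ¼
((5 + 7*2) + 41)*W(-3) = ((5 + 7*2) + 41)*(¼) = ((5 + 14) + 41)*(¼) = (19 + 41)*(¼) = 60*(¼) = 15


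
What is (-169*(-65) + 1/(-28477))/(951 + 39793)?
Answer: 78204961/290066722 ≈ 0.26961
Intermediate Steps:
(-169*(-65) + 1/(-28477))/(951 + 39793) = (10985 - 1/28477)/40744 = (312819844/28477)*(1/40744) = 78204961/290066722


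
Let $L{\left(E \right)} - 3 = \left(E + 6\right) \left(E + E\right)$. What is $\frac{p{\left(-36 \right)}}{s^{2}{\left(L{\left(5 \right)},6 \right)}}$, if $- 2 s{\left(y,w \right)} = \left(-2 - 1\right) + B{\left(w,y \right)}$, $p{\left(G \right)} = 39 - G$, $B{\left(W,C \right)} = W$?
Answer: $\frac{100}{3} \approx 33.333$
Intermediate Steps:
$L{\left(E \right)} = 3 + 2 E \left(6 + E\right)$ ($L{\left(E \right)} = 3 + \left(E + 6\right) \left(E + E\right) = 3 + \left(6 + E\right) 2 E = 3 + 2 E \left(6 + E\right)$)
$s{\left(y,w \right)} = \frac{3}{2} - \frac{w}{2}$ ($s{\left(y,w \right)} = - \frac{\left(-2 - 1\right) + w}{2} = - \frac{-3 + w}{2} = \frac{3}{2} - \frac{w}{2}$)
$\frac{p{\left(-36 \right)}}{s^{2}{\left(L{\left(5 \right)},6 \right)}} = \frac{39 - -36}{\left(\frac{3}{2} - 3\right)^{2}} = \frac{39 + 36}{\left(\frac{3}{2} - 3\right)^{2}} = \frac{75}{\left(- \frac{3}{2}\right)^{2}} = \frac{75}{\frac{9}{4}} = 75 \cdot \frac{4}{9} = \frac{100}{3}$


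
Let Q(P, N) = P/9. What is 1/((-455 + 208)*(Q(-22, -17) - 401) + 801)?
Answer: 9/904066 ≈ 9.9550e-6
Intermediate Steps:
Q(P, N) = P/9 (Q(P, N) = P*(⅑) = P/9)
1/((-455 + 208)*(Q(-22, -17) - 401) + 801) = 1/((-455 + 208)*((⅑)*(-22) - 401) + 801) = 1/(-247*(-22/9 - 401) + 801) = 1/(-247*(-3631/9) + 801) = 1/(896857/9 + 801) = 1/(904066/9) = 9/904066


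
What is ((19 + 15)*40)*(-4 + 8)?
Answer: 5440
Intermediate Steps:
((19 + 15)*40)*(-4 + 8) = (34*40)*4 = 1360*4 = 5440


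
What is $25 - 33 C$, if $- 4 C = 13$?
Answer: $\frac{529}{4} \approx 132.25$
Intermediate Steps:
$C = - \frac{13}{4}$ ($C = \left(- \frac{1}{4}\right) 13 = - \frac{13}{4} \approx -3.25$)
$25 - 33 C = 25 - - \frac{429}{4} = 25 + \frac{429}{4} = \frac{529}{4}$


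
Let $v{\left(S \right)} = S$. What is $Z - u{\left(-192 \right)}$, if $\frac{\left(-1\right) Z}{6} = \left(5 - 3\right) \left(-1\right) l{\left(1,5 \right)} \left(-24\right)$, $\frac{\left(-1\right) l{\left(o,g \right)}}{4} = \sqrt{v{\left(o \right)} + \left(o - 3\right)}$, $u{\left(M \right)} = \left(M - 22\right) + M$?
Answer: $406 + 1152 i \approx 406.0 + 1152.0 i$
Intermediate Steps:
$u{\left(M \right)} = -22 + 2 M$ ($u{\left(M \right)} = \left(-22 + M\right) + M = -22 + 2 M$)
$l{\left(o,g \right)} = - 4 \sqrt{-3 + 2 o}$ ($l{\left(o,g \right)} = - 4 \sqrt{o + \left(o - 3\right)} = - 4 \sqrt{o + \left(-3 + o\right)} = - 4 \sqrt{-3 + 2 o}$)
$Z = 1152 i$ ($Z = - 6 \left(5 - 3\right) \left(-1\right) \left(- 4 \sqrt{-3 + 2 \cdot 1}\right) \left(-24\right) = - 6 \cdot 2 \left(-1\right) \left(- 4 \sqrt{-3 + 2}\right) \left(-24\right) = - 6 - 2 \left(- 4 \sqrt{-1}\right) \left(-24\right) = - 6 - 2 \left(- 4 i\right) \left(-24\right) = - 6 \cdot 8 i \left(-24\right) = - 6 \left(- 192 i\right) = 1152 i \approx 1152.0 i$)
$Z - u{\left(-192 \right)} = 1152 i - \left(-22 + 2 \left(-192\right)\right) = 1152 i - \left(-22 - 384\right) = 1152 i - -406 = 1152 i + 406 = 406 + 1152 i$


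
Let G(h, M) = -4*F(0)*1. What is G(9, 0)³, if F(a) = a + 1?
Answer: -64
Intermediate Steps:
F(a) = 1 + a
G(h, M) = -4 (G(h, M) = -4*(1 + 0)*1 = -4*1*1 = -4*1 = -4)
G(9, 0)³ = (-4)³ = -64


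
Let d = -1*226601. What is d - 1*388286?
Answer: -614887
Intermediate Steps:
d = -226601
d - 1*388286 = -226601 - 1*388286 = -226601 - 388286 = -614887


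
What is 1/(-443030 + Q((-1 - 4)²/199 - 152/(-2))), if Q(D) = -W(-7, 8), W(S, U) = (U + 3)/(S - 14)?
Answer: -21/9303619 ≈ -2.2572e-6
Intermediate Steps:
W(S, U) = (3 + U)/(-14 + S)
Q(D) = 11/21 (Q(D) = -(3 + 8)/(-14 - 7) = -11/(-21) = -(-1)*11/21 = -1*(-11/21) = 11/21)
1/(-443030 + Q((-1 - 4)²/199 - 152/(-2))) = 1/(-443030 + 11/21) = 1/(-9303619/21) = -21/9303619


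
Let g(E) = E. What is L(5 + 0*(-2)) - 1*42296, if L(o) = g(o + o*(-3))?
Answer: -42306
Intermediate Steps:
L(o) = -2*o (L(o) = o + o*(-3) = o - 3*o = -2*o)
L(5 + 0*(-2)) - 1*42296 = -2*(5 + 0*(-2)) - 1*42296 = -2*(5 + 0) - 42296 = -2*5 - 42296 = -10 - 42296 = -42306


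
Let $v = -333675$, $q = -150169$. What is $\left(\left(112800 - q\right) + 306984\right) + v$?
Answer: $236278$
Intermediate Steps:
$\left(\left(112800 - q\right) + 306984\right) + v = \left(\left(112800 - -150169\right) + 306984\right) - 333675 = \left(\left(112800 + 150169\right) + 306984\right) - 333675 = \left(262969 + 306984\right) - 333675 = 569953 - 333675 = 236278$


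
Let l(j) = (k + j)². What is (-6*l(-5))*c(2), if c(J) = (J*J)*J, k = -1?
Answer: -1728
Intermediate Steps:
l(j) = (-1 + j)²
c(J) = J³ (c(J) = J²*J = J³)
(-6*l(-5))*c(2) = -6*(-1 - 5)²*2³ = -6*(-6)²*8 = -6*36*8 = -216*8 = -1728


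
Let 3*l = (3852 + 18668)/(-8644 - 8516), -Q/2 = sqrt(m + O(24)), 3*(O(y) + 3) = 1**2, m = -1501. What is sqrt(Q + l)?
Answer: sqrt(-80509 - 122694*I*sqrt(13533))/429 ≈ 6.2096 - 6.2447*I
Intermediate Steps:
O(y) = -8/3 (O(y) = -3 + (1/3)*1**2 = -3 + (1/3)*1 = -3 + 1/3 = -8/3)
Q = -2*I*sqrt(13533)/3 (Q = -2*sqrt(-1501 - 8/3) = -2*I*sqrt(13533)/3 ≈ -77.554*I)
l = -563/1287 (l = ((3852 + 18668)/(-8644 - 8516))/3 = (22520/(-17160))/3 = (22520*(-1/17160))/3 = (1/3)*(-563/429) = -563/1287 ≈ -0.43745)
sqrt(Q + l) = sqrt(-2*I*sqrt(13533)/3 - 563/1287) = sqrt(-563/1287 - 2*I*sqrt(13533)/3)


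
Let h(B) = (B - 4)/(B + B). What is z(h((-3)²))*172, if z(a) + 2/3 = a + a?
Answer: -172/9 ≈ -19.111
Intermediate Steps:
h(B) = (-4 + B)/(2*B) (h(B) = (-4 + B)/((2*B)) = (-4 + B)*(1/(2*B)) = (-4 + B)/(2*B))
z(a) = -⅔ + 2*a (z(a) = -⅔ + (a + a) = -⅔ + 2*a)
z(h((-3)²))*172 = (-⅔ + 2*((-4 + (-3)²)/(2*((-3)²))))*172 = (-⅔ + 2*((½)*(-4 + 9)/9))*172 = (-⅔ + 2*((½)*(⅑)*5))*172 = (-⅔ + 2*(5/18))*172 = (-⅔ + 5/9)*172 = -⅑*172 = -172/9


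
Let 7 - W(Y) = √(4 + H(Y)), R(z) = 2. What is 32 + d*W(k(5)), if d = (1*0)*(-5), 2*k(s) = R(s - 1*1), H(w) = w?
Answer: 32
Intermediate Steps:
k(s) = 1 (k(s) = (½)*2 = 1)
W(Y) = 7 - √(4 + Y)
d = 0 (d = 0*(-5) = 0)
32 + d*W(k(5)) = 32 + 0*(7 - √(4 + 1)) = 32 + 0*(7 - √5) = 32 + 0 = 32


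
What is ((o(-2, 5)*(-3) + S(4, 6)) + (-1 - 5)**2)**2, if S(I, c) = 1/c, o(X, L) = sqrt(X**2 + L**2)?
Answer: 56485/36 - 217*sqrt(29) ≈ 400.45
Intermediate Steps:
o(X, L) = sqrt(L**2 + X**2)
((o(-2, 5)*(-3) + S(4, 6)) + (-1 - 5)**2)**2 = ((sqrt(5**2 + (-2)**2)*(-3) + 1/6) + (-1 - 5)**2)**2 = ((sqrt(25 + 4)*(-3) + 1/6) + (-6)**2)**2 = ((sqrt(29)*(-3) + 1/6) + 36)**2 = ((-3*sqrt(29) + 1/6) + 36)**2 = ((1/6 - 3*sqrt(29)) + 36)**2 = (217/6 - 3*sqrt(29))**2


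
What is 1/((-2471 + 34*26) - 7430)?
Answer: -1/9017 ≈ -0.00011090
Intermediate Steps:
1/((-2471 + 34*26) - 7430) = 1/((-2471 + 884) - 7430) = 1/(-1587 - 7430) = 1/(-9017) = -1/9017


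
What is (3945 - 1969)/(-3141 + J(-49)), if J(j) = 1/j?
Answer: -48412/76955 ≈ -0.62910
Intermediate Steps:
(3945 - 1969)/(-3141 + J(-49)) = (3945 - 1969)/(-3141 + 1/(-49)) = 1976/(-3141 - 1/49) = 1976/(-153910/49) = 1976*(-49/153910) = -48412/76955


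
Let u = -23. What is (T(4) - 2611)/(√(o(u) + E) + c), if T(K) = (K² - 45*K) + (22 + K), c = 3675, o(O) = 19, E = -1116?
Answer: -10102575/13506722 + 2749*I*√1097/13506722 ≈ -0.74797 + 0.0067411*I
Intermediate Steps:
T(K) = 22 + K² - 44*K
(T(4) - 2611)/(√(o(u) + E) + c) = ((22 + 4² - 44*4) - 2611)/(√(19 - 1116) + 3675) = ((22 + 16 - 176) - 2611)/(√(-1097) + 3675) = (-138 - 2611)/(I*√1097 + 3675) = -2749/(3675 + I*√1097)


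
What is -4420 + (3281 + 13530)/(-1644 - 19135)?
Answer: -91859991/20779 ≈ -4420.8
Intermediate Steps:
-4420 + (3281 + 13530)/(-1644 - 19135) = -4420 + 16811/(-20779) = -4420 + 16811*(-1/20779) = -4420 - 16811/20779 = -91859991/20779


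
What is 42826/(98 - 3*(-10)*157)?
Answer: 21413/2404 ≈ 8.9072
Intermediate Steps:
42826/(98 - 3*(-10)*157) = 42826/(98 + 30*157) = 42826/(98 + 4710) = 42826/4808 = 42826*(1/4808) = 21413/2404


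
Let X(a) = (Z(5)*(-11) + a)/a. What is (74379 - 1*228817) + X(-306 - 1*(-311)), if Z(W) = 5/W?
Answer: -772196/5 ≈ -1.5444e+5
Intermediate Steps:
X(a) = (-11 + a)/a (X(a) = ((5/5)*(-11) + a)/a = ((5*(⅕))*(-11) + a)/a = (1*(-11) + a)/a = (-11 + a)/a)
(74379 - 1*228817) + X(-306 - 1*(-311)) = (74379 - 1*228817) + (-11 + (-306 - 1*(-311)))/(-306 - 1*(-311)) = (74379 - 228817) + (-11 + (-306 + 311))/(-306 + 311) = -154438 + (-11 + 5)/5 = -154438 + (⅕)*(-6) = -154438 - 6/5 = -772196/5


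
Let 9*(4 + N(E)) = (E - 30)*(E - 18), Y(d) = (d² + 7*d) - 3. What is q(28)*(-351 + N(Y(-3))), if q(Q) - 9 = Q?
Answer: -7030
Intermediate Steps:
Y(d) = -3 + d² + 7*d
N(E) = -4 + (-30 + E)*(-18 + E)/9 (N(E) = -4 + ((E - 30)*(E - 18))/9 = -4 + ((-30 + E)*(-18 + E))/9 = -4 + (-30 + E)*(-18 + E)/9)
q(Q) = 9 + Q
q(28)*(-351 + N(Y(-3))) = (9 + 28)*(-351 + (56 - 16*(-3 + (-3)² + 7*(-3))/3 + (-3 + (-3)² + 7*(-3))²/9)) = 37*(-351 + (56 - 16*(-3 + 9 - 21)/3 + (-3 + 9 - 21)²/9)) = 37*(-351 + (56 - 16/3*(-15) + (⅑)*(-15)²)) = 37*(-351 + (56 + 80 + (⅑)*225)) = 37*(-351 + (56 + 80 + 25)) = 37*(-351 + 161) = 37*(-190) = -7030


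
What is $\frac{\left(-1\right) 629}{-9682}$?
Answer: $\frac{629}{9682} \approx 0.064966$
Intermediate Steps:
$\frac{\left(-1\right) 629}{-9682} = \left(-629\right) \left(- \frac{1}{9682}\right) = \frac{629}{9682}$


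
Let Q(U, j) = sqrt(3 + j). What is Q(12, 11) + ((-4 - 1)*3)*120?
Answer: -1800 + sqrt(14) ≈ -1796.3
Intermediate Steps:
Q(12, 11) + ((-4 - 1)*3)*120 = sqrt(3 + 11) + ((-4 - 1)*3)*120 = sqrt(14) - 5*3*120 = sqrt(14) - 15*120 = sqrt(14) - 1800 = -1800 + sqrt(14)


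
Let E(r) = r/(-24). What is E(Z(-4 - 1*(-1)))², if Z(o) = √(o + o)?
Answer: -1/96 ≈ -0.010417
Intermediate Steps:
Z(o) = √2*√o (Z(o) = √(2*o) = √2*√o)
E(r) = -r/24 (E(r) = r*(-1/24) = -r/24)
E(Z(-4 - 1*(-1)))² = (-√2*√(-4 - 1*(-1))/24)² = (-√2*√(-4 + 1)/24)² = (-√2*√(-3)/24)² = (-√2*I*√3/24)² = (-I*√6/24)² = -1/96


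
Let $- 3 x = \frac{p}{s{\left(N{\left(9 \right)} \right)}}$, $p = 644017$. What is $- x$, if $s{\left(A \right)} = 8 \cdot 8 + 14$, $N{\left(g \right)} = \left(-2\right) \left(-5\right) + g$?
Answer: $\frac{644017}{234} \approx 2752.2$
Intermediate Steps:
$N{\left(g \right)} = 10 + g$
$s{\left(A \right)} = 78$ ($s{\left(A \right)} = 64 + 14 = 78$)
$x = - \frac{644017}{234}$ ($x = - \frac{644017 \cdot \frac{1}{78}}{3} = \left(- \frac{1}{3}\right) \frac{644017}{78} = - \frac{644017}{234} \approx -2752.2$)
$- x = \left(-1\right) \left(- \frac{644017}{234}\right) = \frac{644017}{234}$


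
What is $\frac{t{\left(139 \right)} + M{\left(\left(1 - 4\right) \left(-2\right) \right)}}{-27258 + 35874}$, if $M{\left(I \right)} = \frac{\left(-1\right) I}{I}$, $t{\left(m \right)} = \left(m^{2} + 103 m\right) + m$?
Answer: $\frac{4222}{1077} \approx 3.9201$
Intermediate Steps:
$t{\left(m \right)} = m^{2} + 104 m$
$M{\left(I \right)} = -1$
$\frac{t{\left(139 \right)} + M{\left(\left(1 - 4\right) \left(-2\right) \right)}}{-27258 + 35874} = \frac{139 \left(104 + 139\right) - 1}{-27258 + 35874} = \frac{139 \cdot 243 - 1}{8616} = \left(33777 - 1\right) \frac{1}{8616} = 33776 \cdot \frac{1}{8616} = \frac{4222}{1077}$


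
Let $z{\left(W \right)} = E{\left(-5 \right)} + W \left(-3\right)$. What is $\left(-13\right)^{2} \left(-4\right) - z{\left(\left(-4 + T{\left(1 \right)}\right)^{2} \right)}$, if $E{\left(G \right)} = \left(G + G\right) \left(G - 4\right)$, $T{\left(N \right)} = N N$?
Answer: $-739$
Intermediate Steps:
$T{\left(N \right)} = N^{2}$
$E{\left(G \right)} = 2 G \left(-4 + G\right)$
$z{\left(W \right)} = 90 - 3 W$ ($z{\left(W \right)} = 2 \left(-5\right) \left(-4 - 5\right) + W \left(-3\right) = 2 \left(-5\right) \left(-9\right) - 3 W = 90 - 3 W$)
$\left(-13\right)^{2} \left(-4\right) - z{\left(\left(-4 + T{\left(1 \right)}\right)^{2} \right)} = \left(-13\right)^{2} \left(-4\right) - \left(90 - 3 \left(-4 + 1^{2}\right)^{2}\right) = 169 \left(-4\right) - \left(90 - 3 \left(-4 + 1\right)^{2}\right) = -676 - \left(90 - 3 \left(-3\right)^{2}\right) = -676 - \left(90 - 27\right) = -676 - 63 = -739$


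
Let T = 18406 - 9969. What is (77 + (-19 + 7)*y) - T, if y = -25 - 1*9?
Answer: -7952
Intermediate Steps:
y = -34 (y = -25 - 9 = -34)
T = 8437
(77 + (-19 + 7)*y) - T = (77 + (-19 + 7)*(-34)) - 1*8437 = (77 - 12*(-34)) - 8437 = (77 + 408) - 8437 = 485 - 8437 = -7952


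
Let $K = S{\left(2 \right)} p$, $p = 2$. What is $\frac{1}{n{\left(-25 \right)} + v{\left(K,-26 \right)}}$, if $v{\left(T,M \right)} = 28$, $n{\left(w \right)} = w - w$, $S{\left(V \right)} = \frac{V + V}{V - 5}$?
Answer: $\frac{1}{28} \approx 0.035714$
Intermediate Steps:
$S{\left(V \right)} = \frac{2 V}{-5 + V}$
$n{\left(w \right)} = 0$
$K = - \frac{8}{3}$ ($K = 2 \cdot 2 \frac{1}{-5 + 2} \cdot 2 = 2 \cdot 2 \frac{1}{-3} \cdot 2 = 2 \cdot 2 \left(- \frac{1}{3}\right) 2 = \left(- \frac{4}{3}\right) 2 = - \frac{8}{3} \approx -2.6667$)
$\frac{1}{n{\left(-25 \right)} + v{\left(K,-26 \right)}} = \frac{1}{0 + 28} = \frac{1}{28}$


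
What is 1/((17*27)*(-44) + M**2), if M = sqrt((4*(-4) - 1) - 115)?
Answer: -1/20328 ≈ -4.9193e-5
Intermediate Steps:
M = 2*I*sqrt(33) (M = sqrt((-16 - 1) - 115) = sqrt(-17 - 115) = sqrt(-132) = 2*I*sqrt(33) ≈ 11.489*I)
1/((17*27)*(-44) + M**2) = 1/((17*27)*(-44) + (2*I*sqrt(33))**2) = 1/(459*(-44) - 132) = 1/(-20196 - 132) = 1/(-20328) = -1/20328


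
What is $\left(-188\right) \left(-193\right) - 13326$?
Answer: $22958$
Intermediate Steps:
$\left(-188\right) \left(-193\right) - 13326 = 36284 - 13326 = 22958$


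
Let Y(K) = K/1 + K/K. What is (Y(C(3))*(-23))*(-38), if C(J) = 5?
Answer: 5244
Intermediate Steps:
Y(K) = 1 + K (Y(K) = K*1 + 1 = K + 1 = 1 + K)
(Y(C(3))*(-23))*(-38) = ((1 + 5)*(-23))*(-38) = (6*(-23))*(-38) = -138*(-38) = 5244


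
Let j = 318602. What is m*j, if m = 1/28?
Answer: 159301/14 ≈ 11379.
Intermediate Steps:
m = 1/28 ≈ 0.035714
m*j = (1/28)*318602 = 159301/14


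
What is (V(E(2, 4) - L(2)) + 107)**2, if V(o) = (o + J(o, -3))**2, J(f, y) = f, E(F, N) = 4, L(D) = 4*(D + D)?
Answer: 466489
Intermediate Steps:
L(D) = 8*D (L(D) = 4*(2*D) = 8*D)
V(o) = 4*o**2 (V(o) = (o + o)**2 = (2*o)**2 = 4*o**2)
(V(E(2, 4) - L(2)) + 107)**2 = (4*(4 - 8*2)**2 + 107)**2 = (4*(4 - 1*16)**2 + 107)**2 = (4*(4 - 16)**2 + 107)**2 = (4*(-12)**2 + 107)**2 = (4*144 + 107)**2 = (576 + 107)**2 = 683**2 = 466489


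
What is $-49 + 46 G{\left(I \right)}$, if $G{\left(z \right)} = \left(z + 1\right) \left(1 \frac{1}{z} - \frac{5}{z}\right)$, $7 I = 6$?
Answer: $- \frac{1343}{3} \approx -447.67$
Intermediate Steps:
$I = \frac{6}{7}$ ($I = \frac{1}{7} \cdot 6 = \frac{6}{7} \approx 0.85714$)
$G{\left(z \right)} = - \frac{4 \left(1 + z\right)}{z}$ ($G{\left(z \right)} = \left(1 + z\right) \left(\frac{1}{z} - \frac{5}{z}\right) = \left(1 + z\right) \left(- \frac{4}{z}\right) = - \frac{4 \left(1 + z\right)}{z}$)
$-49 + 46 G{\left(I \right)} = -49 + 46 \left(-4 - \frac{4}{\frac{6}{7}}\right) = -49 + 46 \left(-4 - \frac{14}{3}\right) = -49 + 46 \left(- \frac{26}{3}\right) = -49 - \frac{1196}{3} = - \frac{1343}{3}$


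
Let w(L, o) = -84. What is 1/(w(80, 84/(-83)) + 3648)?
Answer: 1/3564 ≈ 0.00028058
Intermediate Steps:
1/(w(80, 84/(-83)) + 3648) = 1/(-84 + 3648) = 1/3564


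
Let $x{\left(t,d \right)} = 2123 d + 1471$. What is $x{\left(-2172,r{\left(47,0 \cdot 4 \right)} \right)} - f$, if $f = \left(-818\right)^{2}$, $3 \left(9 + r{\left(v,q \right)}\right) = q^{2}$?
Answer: $-686760$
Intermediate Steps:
$r{\left(v,q \right)} = -9 + \frac{q^{2}}{3}$
$x{\left(t,d \right)} = 1471 + 2123 d$
$f = 669124$
$x{\left(-2172,r{\left(47,0 \cdot 4 \right)} \right)} - f = \left(1471 + 2123 \left(-9 + \frac{\left(0 \cdot 4\right)^{2}}{3}\right)\right) - 669124 = \left(1471 + 2123 \left(-9 + \frac{0^{2}}{3}\right)\right) - 669124 = \left(1471 + 2123 \left(-9 + \frac{1}{3} \cdot 0\right)\right) - 669124 = \left(1471 + 2123 \left(-9 + 0\right)\right) - 669124 = \left(1471 + 2123 \left(-9\right)\right) - 669124 = \left(1471 - 19107\right) - 669124 = -17636 - 669124 = -686760$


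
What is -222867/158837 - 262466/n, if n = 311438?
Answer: -55549282394/24733938803 ≈ -2.2459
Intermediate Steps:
-222867/158837 - 262466/n = -222867/158837 - 262466/311438 = -222867*1/158837 - 262466*1/311438 = -222867/158837 - 131233/155719 = -55549282394/24733938803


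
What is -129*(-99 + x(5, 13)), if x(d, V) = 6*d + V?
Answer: 7224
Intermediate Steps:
x(d, V) = V + 6*d
-129*(-99 + x(5, 13)) = -129*(-99 + (13 + 6*5)) = -129*(-99 + (13 + 30)) = -129*(-99 + 43) = -129*(-56) = 7224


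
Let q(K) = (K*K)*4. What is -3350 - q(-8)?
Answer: -3606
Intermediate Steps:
q(K) = 4*K² (q(K) = K²*4 = 4*K²)
-3350 - q(-8) = -3350 - 4*(-8)² = -3350 - 4*64 = -3350 - 1*256 = -3350 - 256 = -3606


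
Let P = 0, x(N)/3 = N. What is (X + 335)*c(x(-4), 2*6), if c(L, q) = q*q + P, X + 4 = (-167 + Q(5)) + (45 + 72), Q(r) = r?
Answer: 41184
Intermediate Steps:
x(N) = 3*N
X = -49 (X = -4 + ((-167 + 5) + (45 + 72)) = -4 + (-162 + 117) = -4 - 45 = -49)
c(L, q) = q² (c(L, q) = q*q + 0 = q² + 0 = q²)
(X + 335)*c(x(-4), 2*6) = (-49 + 335)*(2*6)² = 286*12² = 286*144 = 41184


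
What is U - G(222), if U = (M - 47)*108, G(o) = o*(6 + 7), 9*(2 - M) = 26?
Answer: -8058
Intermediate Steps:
M = -8/9 (M = 2 - 1/9*26 = 2 - 26/9 = -8/9 ≈ -0.88889)
G(o) = 13*o (G(o) = o*13 = 13*o)
U = -5172 (U = (-8/9 - 47)*108 = -431/9*108 = -5172)
U - G(222) = -5172 - 13*222 = -5172 - 1*2886 = -5172 - 2886 = -8058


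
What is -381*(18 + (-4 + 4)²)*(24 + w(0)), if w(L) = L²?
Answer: -164592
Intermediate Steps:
-381*(18 + (-4 + 4)²)*(24 + w(0)) = -381*(18 + (-4 + 4)²)*(24 + 0²) = -381*(18 + 0²)*(24 + 0) = -381*(18 + 0)*24 = -6858*24 = -381*432 = -164592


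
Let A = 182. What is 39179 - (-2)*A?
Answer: 39543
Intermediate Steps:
39179 - (-2)*A = 39179 - (-2)*182 = 39179 - 1*(-364) = 39179 + 364 = 39543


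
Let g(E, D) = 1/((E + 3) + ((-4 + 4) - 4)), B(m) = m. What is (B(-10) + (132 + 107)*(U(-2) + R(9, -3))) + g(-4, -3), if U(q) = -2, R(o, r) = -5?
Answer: -8416/5 ≈ -1683.2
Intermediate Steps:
g(E, D) = 1/(-1 + E) (g(E, D) = 1/((3 + E) + (0 - 4)) = 1/((3 + E) - 4) = 1/(-1 + E))
(B(-10) + (132 + 107)*(U(-2) + R(9, -3))) + g(-4, -3) = (-10 + (132 + 107)*(-2 - 5)) + 1/(-1 - 4) = (-10 + 239*(-7)) + 1/(-5) = (-10 - 1673) - ⅕ = -1683 - ⅕ = -8416/5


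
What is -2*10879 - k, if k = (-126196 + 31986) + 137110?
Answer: -64658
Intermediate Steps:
k = 42900 (k = -94210 + 137110 = 42900)
-2*10879 - k = -2*10879 - 1*42900 = -21758 - 42900 = -64658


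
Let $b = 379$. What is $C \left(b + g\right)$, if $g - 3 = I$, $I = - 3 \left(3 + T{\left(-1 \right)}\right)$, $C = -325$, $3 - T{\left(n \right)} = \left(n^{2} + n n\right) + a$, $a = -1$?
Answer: $-119275$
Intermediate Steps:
$T{\left(n \right)} = 4 - 2 n^{2}$ ($T{\left(n \right)} = 3 - \left(\left(n^{2} + n n\right) - 1\right) = 3 - \left(\left(n^{2} + n^{2}\right) - 1\right) = 3 - \left(2 n^{2} - 1\right) = 3 - \left(-1 + 2 n^{2}\right) = 4 - 2 n^{2}$)
$I = -15$ ($I = - 3 \left(3 + \left(4 - 2 \left(-1\right)^{2}\right)\right) = - 3 \left(3 + \left(4 - 2\right)\right) = - 3 \left(3 + 2\right) = \left(-3\right) 5 = -15$)
$g = -12$ ($g = 3 - 15 = -12$)
$C \left(b + g\right) = - 325 \left(379 - 12\right) = \left(-325\right) 367 = -119275$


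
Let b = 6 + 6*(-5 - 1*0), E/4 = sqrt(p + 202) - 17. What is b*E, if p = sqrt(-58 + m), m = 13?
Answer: 1632 - 96*sqrt(202 + 3*I*sqrt(5)) ≈ 267.4 - 22.652*I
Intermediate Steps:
p = 3*I*sqrt(5) (p = sqrt(-58 + 13) = sqrt(-45) = 3*I*sqrt(5) ≈ 6.7082*I)
E = -68 + 4*sqrt(202 + 3*I*sqrt(5)) (E = 4*(sqrt(3*I*sqrt(5) + 202) - 17) = 4*(sqrt(202 + 3*I*sqrt(5)) - 17) = 4*(-17 + sqrt(202 + 3*I*sqrt(5))) = -68 + 4*sqrt(202 + 3*I*sqrt(5)) ≈ -11.141 + 0.94384*I)
b = -24 (b = 6 + 6*(-5 + 0) = 6 + 6*(-5) = 6 - 30 = -24)
b*E = -24*(-68 + 4*sqrt(202 + 3*I*sqrt(5))) = 1632 - 96*sqrt(202 + 3*I*sqrt(5))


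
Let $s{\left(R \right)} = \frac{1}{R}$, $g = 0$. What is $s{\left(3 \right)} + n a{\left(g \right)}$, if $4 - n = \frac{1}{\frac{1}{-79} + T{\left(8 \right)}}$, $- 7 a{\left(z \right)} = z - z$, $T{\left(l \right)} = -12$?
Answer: $\frac{1}{3} \approx 0.33333$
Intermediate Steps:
$a{\left(z \right)} = 0$ ($a{\left(z \right)} = - \frac{z - z}{7} = \left(- \frac{1}{7}\right) 0 = 0$)
$n = \frac{3875}{949}$ ($n = 4 - \frac{1}{\frac{1}{-79} - 12} = 4 - \frac{1}{- \frac{1}{79} - 12} = 4 - \frac{1}{- \frac{949}{79}} = 4 - - \frac{79}{949} = 4 + \frac{79}{949} = \frac{3875}{949} \approx 4.0832$)
$s{\left(3 \right)} + n a{\left(g \right)} = \frac{1}{3} + \frac{3875}{949} \cdot 0 = \frac{1}{3} + 0 = \frac{1}{3}$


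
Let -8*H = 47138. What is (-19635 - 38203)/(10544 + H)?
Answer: -231352/18607 ≈ -12.434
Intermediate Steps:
H = -23569/4 (H = -⅛*47138 = -23569/4 ≈ -5892.3)
(-19635 - 38203)/(10544 + H) = (-19635 - 38203)/(10544 - 23569/4) = -57838/18607/4 = -57838*4/18607 = -231352/18607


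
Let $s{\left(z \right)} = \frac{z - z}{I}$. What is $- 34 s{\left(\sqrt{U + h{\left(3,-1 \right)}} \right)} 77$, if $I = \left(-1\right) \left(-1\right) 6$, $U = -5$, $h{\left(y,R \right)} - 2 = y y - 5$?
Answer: $0$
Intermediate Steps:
$h{\left(y,R \right)} = -3 + y^{2}$ ($h{\left(y,R \right)} = 2 + \left(y y - 5\right) = 2 + \left(y^{2} - 5\right) = 2 + \left(-5 + y^{2}\right) = -3 + y^{2}$)
$I = 6$ ($I = 1 \cdot 6 = 6$)
$s{\left(z \right)} = 0$ ($s{\left(z \right)} = \frac{z - z}{6} = 0 \cdot \frac{1}{6} = 0$)
$- 34 s{\left(\sqrt{U + h{\left(3,-1 \right)}} \right)} 77 = \left(-34\right) 0 \cdot 77 = 0 \cdot 77 = 0$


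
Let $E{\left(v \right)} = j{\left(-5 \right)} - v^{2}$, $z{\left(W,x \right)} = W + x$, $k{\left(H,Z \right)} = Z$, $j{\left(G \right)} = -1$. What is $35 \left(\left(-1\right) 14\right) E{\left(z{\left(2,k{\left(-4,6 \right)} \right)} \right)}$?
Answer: $31850$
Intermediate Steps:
$E{\left(v \right)} = -1 - v^{2}$
$35 \left(\left(-1\right) 14\right) E{\left(z{\left(2,k{\left(-4,6 \right)} \right)} \right)} = 35 \left(\left(-1\right) 14\right) \left(-1 - \left(2 + 6\right)^{2}\right) = 35 \left(-14\right) \left(-1 - 8^{2}\right) = - 490 \left(-1 - 64\right) = \left(-490\right) \left(-65\right) = 31850$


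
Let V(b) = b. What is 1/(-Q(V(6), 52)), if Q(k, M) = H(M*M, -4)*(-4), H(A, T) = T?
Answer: -1/16 ≈ -0.062500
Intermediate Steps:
Q(k, M) = 16 (Q(k, M) = -4*(-4) = 16)
1/(-Q(V(6), 52)) = 1/(-1*16) = 1/(-16) = -1/16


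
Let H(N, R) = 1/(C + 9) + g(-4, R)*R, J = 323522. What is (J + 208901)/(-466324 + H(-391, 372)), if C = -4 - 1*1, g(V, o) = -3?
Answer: -2129692/1869759 ≈ -1.1390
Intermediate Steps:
C = -5 (C = -4 - 1 = -5)
H(N, R) = ¼ - 3*R (H(N, R) = 1/(-5 + 9) - 3*R = 1/4 - 3*R = ¼ - 3*R)
(J + 208901)/(-466324 + H(-391, 372)) = (323522 + 208901)/(-466324 + (¼ - 3*372)) = 532423/(-466324 + (¼ - 1116)) = 532423/(-466324 - 4463/4) = 532423/(-1869759/4) = 532423*(-4/1869759) = -2129692/1869759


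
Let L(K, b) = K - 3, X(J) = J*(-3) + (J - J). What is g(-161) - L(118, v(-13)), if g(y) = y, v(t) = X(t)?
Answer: -276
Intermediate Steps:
X(J) = -3*J (X(J) = -3*J + 0 = -3*J)
v(t) = -3*t
L(K, b) = -3 + K
g(-161) - L(118, v(-13)) = -161 - (-3 + 118) = -161 - 1*115 = -161 - 115 = -276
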